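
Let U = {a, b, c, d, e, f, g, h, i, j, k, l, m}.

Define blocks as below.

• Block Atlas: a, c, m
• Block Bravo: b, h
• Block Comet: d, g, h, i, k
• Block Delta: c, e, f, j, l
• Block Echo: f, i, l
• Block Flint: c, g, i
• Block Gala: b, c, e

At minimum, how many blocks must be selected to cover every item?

4

Atlas and Comet and Delta and Gala together: Atlas ∪ Comet ∪ Delta ∪ Gala = {a, b, c, d, e, f, g, h, i, j, k, l, m} — every item is covered.
No 3 of the 7 blocks cover everything (all 35 combinations miss at least one item), so 4 is optimal.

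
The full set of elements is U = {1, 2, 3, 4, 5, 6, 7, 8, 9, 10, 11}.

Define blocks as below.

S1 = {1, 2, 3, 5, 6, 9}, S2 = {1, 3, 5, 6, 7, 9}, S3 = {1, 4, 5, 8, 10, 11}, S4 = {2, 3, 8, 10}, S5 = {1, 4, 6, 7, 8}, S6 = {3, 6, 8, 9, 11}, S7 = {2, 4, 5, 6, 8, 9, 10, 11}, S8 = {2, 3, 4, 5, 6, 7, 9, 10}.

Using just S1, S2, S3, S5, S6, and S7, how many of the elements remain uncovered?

0

Union of S1, S2, S3, S5, S6, S7 = {1, 2, 3, 4, 5, 6, 7, 8, 9, 10, 11} — that's every element, so 0 are uncovered.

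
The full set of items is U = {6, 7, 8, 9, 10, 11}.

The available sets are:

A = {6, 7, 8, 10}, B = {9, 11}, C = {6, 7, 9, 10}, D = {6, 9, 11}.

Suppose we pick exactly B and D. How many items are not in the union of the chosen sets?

3

Union of B, D = {6, 9, 11}.
Not covered: 7, 8, 10 — 3 items.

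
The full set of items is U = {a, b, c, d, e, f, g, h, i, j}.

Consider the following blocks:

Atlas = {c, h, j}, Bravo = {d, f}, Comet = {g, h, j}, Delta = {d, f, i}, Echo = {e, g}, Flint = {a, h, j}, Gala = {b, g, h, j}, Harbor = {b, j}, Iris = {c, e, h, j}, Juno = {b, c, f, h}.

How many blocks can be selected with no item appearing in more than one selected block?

Atlas, Delta, Echo are pairwise disjoint (Atlas={c,h,j}; Delta={d,f,i}; Echo={e,g}).
Every remaining block overlaps one of these, and no 4 of the listed blocks are pairwise disjoint, so 3 is the maximum.

3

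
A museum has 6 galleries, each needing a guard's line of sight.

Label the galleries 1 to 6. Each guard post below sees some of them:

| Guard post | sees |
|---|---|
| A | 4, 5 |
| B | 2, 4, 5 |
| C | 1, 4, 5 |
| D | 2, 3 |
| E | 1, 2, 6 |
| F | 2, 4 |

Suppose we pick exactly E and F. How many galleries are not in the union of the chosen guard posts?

2

Union of E, F = {1, 2, 4, 6}.
Not covered: 3, 5 — 2 galleries.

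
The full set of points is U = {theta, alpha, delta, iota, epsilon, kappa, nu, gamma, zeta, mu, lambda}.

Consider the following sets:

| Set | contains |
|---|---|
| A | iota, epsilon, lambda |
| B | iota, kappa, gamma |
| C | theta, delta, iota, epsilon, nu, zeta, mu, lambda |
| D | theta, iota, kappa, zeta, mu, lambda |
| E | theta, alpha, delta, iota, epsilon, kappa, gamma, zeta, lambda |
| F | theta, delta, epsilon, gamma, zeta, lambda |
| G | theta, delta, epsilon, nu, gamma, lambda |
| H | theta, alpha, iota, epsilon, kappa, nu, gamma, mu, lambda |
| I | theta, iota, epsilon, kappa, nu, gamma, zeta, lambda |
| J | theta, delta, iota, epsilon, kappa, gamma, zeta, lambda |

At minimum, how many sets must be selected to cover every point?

Take {C, H}. Their union is {theta, alpha, delta, iota, epsilon, kappa, nu, gamma, zeta, mu, lambda}, which is all 11 points.
No single set has all 11 points (the largest, E, has 9), so 2 is optimal.

2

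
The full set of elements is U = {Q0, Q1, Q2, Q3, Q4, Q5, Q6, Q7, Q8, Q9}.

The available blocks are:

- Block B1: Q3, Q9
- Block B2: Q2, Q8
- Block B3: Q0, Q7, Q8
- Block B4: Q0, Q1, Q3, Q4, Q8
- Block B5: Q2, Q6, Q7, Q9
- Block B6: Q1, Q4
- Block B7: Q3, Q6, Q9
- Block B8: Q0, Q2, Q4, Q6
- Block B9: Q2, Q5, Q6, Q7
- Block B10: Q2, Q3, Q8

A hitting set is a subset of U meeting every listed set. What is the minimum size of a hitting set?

The 4 elements {Q1, Q3, Q6, Q8} hit every block.
No choice of 3 elements meets every block, so 4 is the minimum.

4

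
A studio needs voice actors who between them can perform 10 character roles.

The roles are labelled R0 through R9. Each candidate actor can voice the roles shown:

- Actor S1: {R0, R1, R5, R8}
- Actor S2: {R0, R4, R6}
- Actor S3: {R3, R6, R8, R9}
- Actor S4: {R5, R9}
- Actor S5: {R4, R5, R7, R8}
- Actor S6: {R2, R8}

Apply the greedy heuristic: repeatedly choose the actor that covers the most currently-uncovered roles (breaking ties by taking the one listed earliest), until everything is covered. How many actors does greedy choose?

4

Greedy: pick S1 (covers 4 new) → pick S3 (covers 3 new) → pick S5 (covers 2 new) → pick S6 (covers 1 new). Total picks: 4.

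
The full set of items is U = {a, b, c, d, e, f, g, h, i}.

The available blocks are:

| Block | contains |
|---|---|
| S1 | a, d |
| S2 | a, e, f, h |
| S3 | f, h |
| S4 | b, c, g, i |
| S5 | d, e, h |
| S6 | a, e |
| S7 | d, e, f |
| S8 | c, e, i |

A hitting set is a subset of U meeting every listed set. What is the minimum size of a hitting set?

4

The 4 items {a, c, f, h} hit every block.
No choice of 3 items meets every block, so 4 is the minimum.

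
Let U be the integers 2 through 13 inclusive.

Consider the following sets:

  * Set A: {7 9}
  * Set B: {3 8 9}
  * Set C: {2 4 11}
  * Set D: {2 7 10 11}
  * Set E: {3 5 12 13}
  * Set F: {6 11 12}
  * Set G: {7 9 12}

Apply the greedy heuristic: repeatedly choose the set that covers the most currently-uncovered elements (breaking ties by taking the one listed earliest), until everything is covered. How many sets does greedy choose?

Greedy: pick D (covers 4 new) → pick E (covers 4 new) → pick B (covers 2 new) → pick C (covers 1 new) → pick F (covers 1 new). Total picks: 5.

5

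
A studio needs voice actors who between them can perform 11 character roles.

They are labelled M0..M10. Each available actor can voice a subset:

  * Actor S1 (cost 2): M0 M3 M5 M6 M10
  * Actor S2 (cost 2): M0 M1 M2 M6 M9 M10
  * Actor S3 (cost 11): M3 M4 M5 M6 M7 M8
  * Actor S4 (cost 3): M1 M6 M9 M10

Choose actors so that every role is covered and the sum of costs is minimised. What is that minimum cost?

S2, S3 together cover every role (S2 ∪ S3 = {M0, M1, M2, M3, M4, M5, M6, M7, M8, M9, M10}); total cost 2 + 11 = 13.
The greedy pick S2, S1, S3 costs 15; no covering selection beats 13.

13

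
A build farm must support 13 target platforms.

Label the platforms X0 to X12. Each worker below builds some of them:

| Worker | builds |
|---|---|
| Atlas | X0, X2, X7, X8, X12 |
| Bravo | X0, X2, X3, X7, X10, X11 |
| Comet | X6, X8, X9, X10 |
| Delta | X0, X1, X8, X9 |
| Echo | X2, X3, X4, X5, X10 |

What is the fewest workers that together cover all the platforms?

5

Take {Atlas, Bravo, Comet, Delta, Echo}. Their union is {X0, X1, X2, X3, X4, X5, X6, X7, X8, X9, X10, X11, X12}, which is all 13 platforms.
No 4 of the 5 workers cover everything (all 5 combinations miss at least one platform), so 5 is optimal.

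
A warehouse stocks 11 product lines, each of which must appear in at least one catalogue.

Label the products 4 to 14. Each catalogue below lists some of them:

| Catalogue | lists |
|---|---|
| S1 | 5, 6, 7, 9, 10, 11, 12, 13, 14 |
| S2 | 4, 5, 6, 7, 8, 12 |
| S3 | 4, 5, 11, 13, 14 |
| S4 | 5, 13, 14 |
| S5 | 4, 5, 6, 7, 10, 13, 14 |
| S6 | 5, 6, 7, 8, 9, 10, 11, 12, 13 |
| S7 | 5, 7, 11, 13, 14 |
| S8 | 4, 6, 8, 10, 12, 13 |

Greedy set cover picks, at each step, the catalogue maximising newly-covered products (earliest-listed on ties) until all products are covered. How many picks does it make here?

2

Greedy: pick S1 (covers 9 new) → pick S2 (covers 2 new). Total picks: 2.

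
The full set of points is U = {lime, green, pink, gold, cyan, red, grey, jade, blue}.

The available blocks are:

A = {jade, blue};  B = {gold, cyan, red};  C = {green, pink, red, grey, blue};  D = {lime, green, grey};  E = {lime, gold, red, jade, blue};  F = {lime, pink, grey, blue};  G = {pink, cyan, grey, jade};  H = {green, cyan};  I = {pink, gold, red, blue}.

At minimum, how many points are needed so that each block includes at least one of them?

T = {green, cyan, blue} meets every block (each contains at least one member of T), and |T| = 3.
The blocks A, B, D are pairwise disjoint, so any hitting set needs a separate point for each — at least 3. Hence 3 is optimal.

3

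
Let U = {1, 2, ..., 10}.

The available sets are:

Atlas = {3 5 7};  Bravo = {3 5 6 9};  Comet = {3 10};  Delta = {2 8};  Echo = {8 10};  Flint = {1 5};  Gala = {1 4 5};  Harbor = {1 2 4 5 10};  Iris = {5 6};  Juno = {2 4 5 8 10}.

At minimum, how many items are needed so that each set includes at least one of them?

Take H = {3, 5, 8}. Each listed set contains at least one of these, so H is a hitting set of size 3.
The sets Comet, Delta, Iris are pairwise disjoint, so any hitting set needs a separate item for each — at least 3. Hence 3 is optimal.

3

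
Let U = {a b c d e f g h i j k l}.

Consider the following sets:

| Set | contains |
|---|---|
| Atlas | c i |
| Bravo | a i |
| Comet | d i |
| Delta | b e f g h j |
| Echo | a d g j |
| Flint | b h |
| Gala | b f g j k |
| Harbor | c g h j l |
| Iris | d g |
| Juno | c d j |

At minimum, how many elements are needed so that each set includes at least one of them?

4

Take T = {b, d, i, l}. Each listed set contains at least one of these, so T is a hitting set of size 4.
No choice of 3 elements meets every set, so 4 is the minimum.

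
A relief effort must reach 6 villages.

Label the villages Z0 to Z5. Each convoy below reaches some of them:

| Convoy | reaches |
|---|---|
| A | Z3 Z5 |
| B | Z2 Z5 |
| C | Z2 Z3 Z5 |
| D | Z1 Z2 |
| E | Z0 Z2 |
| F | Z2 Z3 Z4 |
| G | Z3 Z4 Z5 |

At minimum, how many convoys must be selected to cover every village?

3

D and E and G together: D ∪ E ∪ G = {Z0, Z1, Z2, Z3, Z4, Z5} — every village is covered.
Only E contains Z0, so E is forced; the remaining 4 villages need at least 2 more convoys (each remaining convoy adds at most 3) — so at least 3 convoys are needed, and 3 is optimal.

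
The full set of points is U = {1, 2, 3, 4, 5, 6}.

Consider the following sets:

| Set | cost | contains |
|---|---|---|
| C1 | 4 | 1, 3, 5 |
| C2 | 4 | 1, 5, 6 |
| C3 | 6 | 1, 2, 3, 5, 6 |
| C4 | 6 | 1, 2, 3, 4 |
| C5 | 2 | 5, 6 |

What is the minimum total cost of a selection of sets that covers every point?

8

C4, C5 together cover every point (C4 ∪ C5 = {1, 2, 3, 4, 5, 6}); total cost 6 + 2 = 8.
No covering selection has total cost below 8.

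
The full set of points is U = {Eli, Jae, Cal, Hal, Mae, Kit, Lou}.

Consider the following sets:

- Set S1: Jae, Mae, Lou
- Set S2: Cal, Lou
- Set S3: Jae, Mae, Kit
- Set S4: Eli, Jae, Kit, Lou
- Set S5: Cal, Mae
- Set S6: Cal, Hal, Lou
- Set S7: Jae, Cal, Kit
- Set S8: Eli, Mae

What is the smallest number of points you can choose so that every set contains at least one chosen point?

3

Take H = {Jae, Cal, Mae}. Each listed set contains at least one of these, so H is a hitting set of size 3.
No choice of 2 points meets every set, so 3 is the minimum.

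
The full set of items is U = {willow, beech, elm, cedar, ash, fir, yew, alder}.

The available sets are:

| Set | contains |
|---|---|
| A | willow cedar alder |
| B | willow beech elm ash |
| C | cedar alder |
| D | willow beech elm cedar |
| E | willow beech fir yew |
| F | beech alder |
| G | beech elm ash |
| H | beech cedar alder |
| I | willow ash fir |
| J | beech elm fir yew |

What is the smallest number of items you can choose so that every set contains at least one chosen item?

3

T = {beech, fir, alder} meets every set (each contains at least one member of T), and |T| = 3.
No choice of 2 items meets every set, so 3 is the minimum.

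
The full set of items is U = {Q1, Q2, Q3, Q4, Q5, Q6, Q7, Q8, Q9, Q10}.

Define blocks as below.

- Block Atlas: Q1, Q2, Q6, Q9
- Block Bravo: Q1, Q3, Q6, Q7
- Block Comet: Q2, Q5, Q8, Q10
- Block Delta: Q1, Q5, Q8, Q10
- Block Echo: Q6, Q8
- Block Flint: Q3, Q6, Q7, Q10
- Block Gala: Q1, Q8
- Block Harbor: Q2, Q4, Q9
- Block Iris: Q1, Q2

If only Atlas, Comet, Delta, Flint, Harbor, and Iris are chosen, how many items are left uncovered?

Union of Atlas, Comet, Delta, Flint, Harbor, Iris = {Q1, Q2, Q3, Q4, Q5, Q6, Q7, Q8, Q9, Q10} — that's every item, so 0 are uncovered.

0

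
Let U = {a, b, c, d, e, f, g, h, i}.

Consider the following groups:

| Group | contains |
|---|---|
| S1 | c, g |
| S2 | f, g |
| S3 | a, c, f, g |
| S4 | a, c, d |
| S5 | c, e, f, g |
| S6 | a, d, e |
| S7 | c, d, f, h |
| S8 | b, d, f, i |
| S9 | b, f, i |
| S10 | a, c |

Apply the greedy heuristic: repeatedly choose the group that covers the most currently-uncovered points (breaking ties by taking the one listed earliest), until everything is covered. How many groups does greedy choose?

4

Greedy: pick S3 (covers 4 new) → pick S8 (covers 3 new) → pick S5 (covers 1 new) → pick S7 (covers 1 new). Total picks: 4.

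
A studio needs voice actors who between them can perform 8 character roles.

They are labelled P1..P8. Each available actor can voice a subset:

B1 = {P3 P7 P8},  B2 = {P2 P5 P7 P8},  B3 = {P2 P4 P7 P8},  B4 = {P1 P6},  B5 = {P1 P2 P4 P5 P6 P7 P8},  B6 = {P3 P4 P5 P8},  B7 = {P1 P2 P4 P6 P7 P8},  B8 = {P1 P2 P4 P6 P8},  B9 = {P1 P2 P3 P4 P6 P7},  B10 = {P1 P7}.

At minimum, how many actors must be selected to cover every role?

Take {B1, B5}. Their union is {P1, P2, P3, P4, P5, P6, P7, P8}, which is all 8 roles.
No single actor has all 8 roles (the largest, B5, has 7), so 2 is optimal.

2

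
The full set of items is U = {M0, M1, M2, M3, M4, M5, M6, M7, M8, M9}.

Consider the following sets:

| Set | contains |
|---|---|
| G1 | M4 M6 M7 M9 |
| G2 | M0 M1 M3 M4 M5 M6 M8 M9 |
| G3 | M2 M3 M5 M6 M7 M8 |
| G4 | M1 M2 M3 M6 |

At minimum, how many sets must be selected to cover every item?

2

Take {G2, G3}. Their union is {M0, M1, M2, M3, M4, M5, M6, M7, M8, M9}, which is all 10 items.
No single set has all 10 items (the largest, G2, has 8), so 2 is optimal.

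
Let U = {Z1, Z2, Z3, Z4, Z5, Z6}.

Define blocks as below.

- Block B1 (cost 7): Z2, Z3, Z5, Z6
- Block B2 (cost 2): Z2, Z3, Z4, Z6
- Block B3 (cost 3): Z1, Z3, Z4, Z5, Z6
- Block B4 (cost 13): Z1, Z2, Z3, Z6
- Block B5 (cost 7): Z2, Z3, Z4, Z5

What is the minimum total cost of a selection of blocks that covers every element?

5

B2, B3 together cover every element (B2 ∪ B3 = {Z1, Z2, Z3, Z4, Z5, Z6}); total cost 2 + 3 = 5.
No covering selection has total cost below 5.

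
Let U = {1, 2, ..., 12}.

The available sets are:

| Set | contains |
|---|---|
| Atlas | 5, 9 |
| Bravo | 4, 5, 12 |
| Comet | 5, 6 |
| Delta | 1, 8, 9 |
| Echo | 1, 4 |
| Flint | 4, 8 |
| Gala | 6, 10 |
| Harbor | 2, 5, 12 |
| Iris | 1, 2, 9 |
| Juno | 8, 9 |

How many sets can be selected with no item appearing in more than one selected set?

Echo, Gala, Harbor, Juno are pairwise disjoint (Echo={1,4}; Gala={6,10}; Harbor={2,5,12}; Juno={8,9}).
Every remaining set overlaps one of these, and no 5 of the listed sets are pairwise disjoint, so 4 is the maximum.

4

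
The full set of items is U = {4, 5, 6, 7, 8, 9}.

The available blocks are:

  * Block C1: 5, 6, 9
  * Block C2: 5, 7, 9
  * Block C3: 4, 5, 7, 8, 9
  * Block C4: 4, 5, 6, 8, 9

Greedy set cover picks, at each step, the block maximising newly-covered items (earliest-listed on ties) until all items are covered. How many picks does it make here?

2

Greedy: pick C3 (covers 5 new) → pick C1 (covers 1 new). Total picks: 2.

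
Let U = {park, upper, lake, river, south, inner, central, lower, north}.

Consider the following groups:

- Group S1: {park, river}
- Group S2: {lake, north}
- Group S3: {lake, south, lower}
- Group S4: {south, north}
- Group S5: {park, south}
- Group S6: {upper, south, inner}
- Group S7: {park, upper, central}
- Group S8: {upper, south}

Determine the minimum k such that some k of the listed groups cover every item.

Take {S1, S3, S4, S6, S7}. Their union is {park, upper, lake, river, south, inner, central, lower, north}, which is all 9 items.
No 4 of the 8 groups cover everything (all 70 combinations miss at least one item), so 5 is optimal.

5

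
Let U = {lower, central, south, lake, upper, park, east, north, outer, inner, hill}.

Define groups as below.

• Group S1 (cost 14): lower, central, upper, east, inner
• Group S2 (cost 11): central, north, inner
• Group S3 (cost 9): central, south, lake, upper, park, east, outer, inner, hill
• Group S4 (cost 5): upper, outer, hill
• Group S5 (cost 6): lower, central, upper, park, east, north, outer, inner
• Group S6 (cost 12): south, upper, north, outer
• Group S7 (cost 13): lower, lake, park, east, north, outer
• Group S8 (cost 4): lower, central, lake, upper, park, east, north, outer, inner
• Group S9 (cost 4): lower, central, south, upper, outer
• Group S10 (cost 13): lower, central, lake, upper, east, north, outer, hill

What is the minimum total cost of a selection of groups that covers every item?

13

S4, S8, S9 together cover every item (S4 ∪ S8 ∪ S9 = {lower, central, south, lake, upper, park, east, north, outer, inner, hill}); total cost 5 + 4 + 4 = 13.
No covering selection has total cost below 13.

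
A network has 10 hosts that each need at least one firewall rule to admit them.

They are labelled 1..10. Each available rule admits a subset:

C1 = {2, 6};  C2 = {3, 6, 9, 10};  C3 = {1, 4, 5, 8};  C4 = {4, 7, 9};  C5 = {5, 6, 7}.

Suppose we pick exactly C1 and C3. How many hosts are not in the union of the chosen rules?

Union of C1, C3 = {1, 2, 4, 5, 6, 8}.
Not covered: 3, 7, 9, 10 — 4 hosts.

4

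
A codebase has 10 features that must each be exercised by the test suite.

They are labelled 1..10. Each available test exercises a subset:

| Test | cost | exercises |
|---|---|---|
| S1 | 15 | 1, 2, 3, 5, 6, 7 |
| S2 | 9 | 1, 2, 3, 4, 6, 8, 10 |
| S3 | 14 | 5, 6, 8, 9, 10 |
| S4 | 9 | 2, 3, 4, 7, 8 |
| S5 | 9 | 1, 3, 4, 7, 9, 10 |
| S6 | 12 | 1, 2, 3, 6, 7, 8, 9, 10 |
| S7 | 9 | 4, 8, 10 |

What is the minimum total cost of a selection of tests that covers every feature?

S2, S3, S5 together cover every feature (S2 ∪ S3 ∪ S5 = {1, 2, 3, 4, 5, 6, 7, 8, 9, 10}); total cost 9 + 14 + 9 = 32.
No covering selection has total cost below 32.

32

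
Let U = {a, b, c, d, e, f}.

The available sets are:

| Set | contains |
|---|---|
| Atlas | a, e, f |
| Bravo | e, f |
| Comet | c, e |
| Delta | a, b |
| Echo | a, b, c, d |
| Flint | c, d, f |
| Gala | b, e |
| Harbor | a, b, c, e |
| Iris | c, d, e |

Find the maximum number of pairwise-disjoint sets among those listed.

Delta, Flint are pairwise disjoint (Delta={a,b}; Flint={c,d,f}).
Every remaining set overlaps one of these, and no 3 of the listed sets are pairwise disjoint, so 2 is the maximum.

2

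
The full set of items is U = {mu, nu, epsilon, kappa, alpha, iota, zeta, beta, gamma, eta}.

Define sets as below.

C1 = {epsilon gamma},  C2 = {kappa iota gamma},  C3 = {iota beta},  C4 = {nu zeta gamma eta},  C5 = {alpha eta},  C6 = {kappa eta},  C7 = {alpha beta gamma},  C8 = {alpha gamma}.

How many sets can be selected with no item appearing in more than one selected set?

C3, C6, C8 are pairwise disjoint (C3={iota,beta}; C6={kappa,eta}; C8={alpha,gamma}).
Every remaining set overlaps one of these, and no 4 of the listed sets are pairwise disjoint, so 3 is the maximum.

3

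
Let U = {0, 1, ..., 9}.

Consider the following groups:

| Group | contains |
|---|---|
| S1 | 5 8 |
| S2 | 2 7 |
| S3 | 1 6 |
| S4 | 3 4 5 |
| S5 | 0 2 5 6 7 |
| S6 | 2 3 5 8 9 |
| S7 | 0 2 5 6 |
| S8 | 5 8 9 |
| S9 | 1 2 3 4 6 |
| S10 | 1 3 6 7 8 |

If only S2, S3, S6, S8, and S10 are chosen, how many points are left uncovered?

2

Union of S2, S3, S6, S8, S10 = {1, 2, 3, 5, 6, 7, 8, 9}.
Not covered: 0, 4 — 2 points.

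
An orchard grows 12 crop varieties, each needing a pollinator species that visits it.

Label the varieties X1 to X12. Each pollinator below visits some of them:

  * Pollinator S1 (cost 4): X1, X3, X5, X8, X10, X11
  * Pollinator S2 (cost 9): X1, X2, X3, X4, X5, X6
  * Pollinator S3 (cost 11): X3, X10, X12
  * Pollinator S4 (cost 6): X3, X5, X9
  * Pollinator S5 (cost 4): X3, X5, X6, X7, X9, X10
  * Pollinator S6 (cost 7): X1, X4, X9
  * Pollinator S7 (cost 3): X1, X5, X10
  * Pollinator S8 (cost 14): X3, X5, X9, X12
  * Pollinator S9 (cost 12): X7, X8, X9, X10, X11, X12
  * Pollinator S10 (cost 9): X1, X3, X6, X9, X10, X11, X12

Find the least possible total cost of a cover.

21

S2, S9 together cover every variety (S2 ∪ S9 = {X1, X2, X3, X4, X5, X6, X7, X8, X9, X10, X11, X12}); total cost 9 + 12 = 21.
The greedy pick S1, S5, S2, S10 costs 26; no covering selection beats 21.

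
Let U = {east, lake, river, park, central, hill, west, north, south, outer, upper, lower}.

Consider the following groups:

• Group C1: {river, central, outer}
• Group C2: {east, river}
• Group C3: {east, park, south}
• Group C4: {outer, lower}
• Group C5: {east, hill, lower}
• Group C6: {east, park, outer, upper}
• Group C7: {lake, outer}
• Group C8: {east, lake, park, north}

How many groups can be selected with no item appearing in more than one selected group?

2

C3, C7 are pairwise disjoint (C3={east,park,south}; C7={lake,outer}).
Every remaining group overlaps one of these, and no 3 of the listed groups are pairwise disjoint, so 2 is the maximum.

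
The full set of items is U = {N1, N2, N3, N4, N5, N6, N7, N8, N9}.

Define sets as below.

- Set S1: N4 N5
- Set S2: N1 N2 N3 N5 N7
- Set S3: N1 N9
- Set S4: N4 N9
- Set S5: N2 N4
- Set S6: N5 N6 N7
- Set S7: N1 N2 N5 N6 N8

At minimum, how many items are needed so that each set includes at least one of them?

H = {N1, N4, N5} meets every set (each contains at least one member of H), and |H| = 3.
The sets S3, S5, S6 are pairwise disjoint, so any hitting set needs a separate item for each — at least 3. Hence 3 is optimal.

3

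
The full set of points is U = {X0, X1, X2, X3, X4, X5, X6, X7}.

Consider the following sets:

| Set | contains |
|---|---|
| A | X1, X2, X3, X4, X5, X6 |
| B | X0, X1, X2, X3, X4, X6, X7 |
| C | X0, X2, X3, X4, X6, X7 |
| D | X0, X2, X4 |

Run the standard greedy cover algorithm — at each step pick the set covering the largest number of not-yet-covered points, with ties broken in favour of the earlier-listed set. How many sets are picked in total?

2

Greedy: pick B (covers 7 new) → pick A (covers 1 new). Total picks: 2.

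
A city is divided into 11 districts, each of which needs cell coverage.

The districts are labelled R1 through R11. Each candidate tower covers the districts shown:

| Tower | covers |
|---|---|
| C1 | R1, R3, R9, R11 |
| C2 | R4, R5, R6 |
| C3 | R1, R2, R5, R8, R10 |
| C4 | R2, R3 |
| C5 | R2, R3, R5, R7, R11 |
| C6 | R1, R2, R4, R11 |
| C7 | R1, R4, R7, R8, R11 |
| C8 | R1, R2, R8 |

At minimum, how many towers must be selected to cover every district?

4

C1 and C2 and C3 and C5 together: C1 ∪ C2 ∪ C3 ∪ C5 = {R1, R2, R3, R4, R5, R6, R7, R8, R9, R10, R11} — every district is covered.
No 3 of the 8 towers cover everything (all 56 combinations miss at least one district), so 4 is optimal.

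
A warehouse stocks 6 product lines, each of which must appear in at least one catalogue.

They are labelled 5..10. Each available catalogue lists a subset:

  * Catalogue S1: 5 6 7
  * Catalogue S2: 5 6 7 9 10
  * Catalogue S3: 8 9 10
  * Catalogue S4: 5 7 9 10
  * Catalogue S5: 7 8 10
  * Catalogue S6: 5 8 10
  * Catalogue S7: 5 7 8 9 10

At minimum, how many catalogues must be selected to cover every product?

2

Take {S2, S6}. Their union is {5, 6, 7, 8, 9, 10}, which is all 6 products.
No single catalogue has all 6 products (the largest, S2, has 5), so 2 is optimal.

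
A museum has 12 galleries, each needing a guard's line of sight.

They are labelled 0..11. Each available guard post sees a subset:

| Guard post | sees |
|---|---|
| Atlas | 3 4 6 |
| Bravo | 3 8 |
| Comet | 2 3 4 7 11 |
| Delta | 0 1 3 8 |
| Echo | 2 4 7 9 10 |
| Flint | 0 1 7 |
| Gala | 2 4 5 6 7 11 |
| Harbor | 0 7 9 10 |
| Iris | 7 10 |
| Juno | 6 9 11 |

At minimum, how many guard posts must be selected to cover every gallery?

3

Delta and Echo and Gala together: Delta ∪ Echo ∪ Gala = {0, 1, 2, 3, 4, 5, 6, 7, 8, 9, 10, 11} — every gallery is covered.
Only Gala contains 5, so Gala is forced; the remaining 6 galleries need at least 2 more guard posts (each remaining guard post adds at most 4) — so at least 3 guard posts are needed, and 3 is optimal.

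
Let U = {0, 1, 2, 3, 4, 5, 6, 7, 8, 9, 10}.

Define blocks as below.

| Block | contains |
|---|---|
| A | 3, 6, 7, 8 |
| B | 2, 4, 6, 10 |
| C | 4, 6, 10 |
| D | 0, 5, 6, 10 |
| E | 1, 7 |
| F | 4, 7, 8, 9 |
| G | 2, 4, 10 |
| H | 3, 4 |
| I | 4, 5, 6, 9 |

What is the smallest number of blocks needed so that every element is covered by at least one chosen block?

5

A, B, D, E, and I cover everything between them: the union {0, 1, 2, 3, 4, 5, 6, 7, 8, 9, 10} is all of U.
No 4 of the 9 blocks cover everything (all 126 combinations miss at least one element), so 5 is optimal.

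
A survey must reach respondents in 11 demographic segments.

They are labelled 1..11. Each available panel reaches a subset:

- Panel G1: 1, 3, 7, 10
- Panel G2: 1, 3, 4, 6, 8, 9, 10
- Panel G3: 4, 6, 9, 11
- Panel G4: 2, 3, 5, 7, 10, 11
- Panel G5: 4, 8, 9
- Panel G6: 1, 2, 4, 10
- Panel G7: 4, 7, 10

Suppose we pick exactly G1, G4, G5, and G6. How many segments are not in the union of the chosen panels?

1

Union of G1, G4, G5, G6 = {1, 2, 3, 4, 5, 7, 8, 9, 10, 11}.
Not covered: 6 — 1 segment.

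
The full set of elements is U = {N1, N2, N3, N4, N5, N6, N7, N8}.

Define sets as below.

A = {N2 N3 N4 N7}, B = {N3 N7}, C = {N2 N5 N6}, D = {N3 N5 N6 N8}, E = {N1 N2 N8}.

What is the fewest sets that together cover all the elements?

A, C, and E cover everything between them: the union {N1, N2, N3, N4, N5, N6, N7, N8} is all of U.
Only E contains N1, so E is forced; the remaining 5 elements need at least 2 more sets (each remaining set adds at most 3) — so at least 3 sets are needed, and 3 is optimal.

3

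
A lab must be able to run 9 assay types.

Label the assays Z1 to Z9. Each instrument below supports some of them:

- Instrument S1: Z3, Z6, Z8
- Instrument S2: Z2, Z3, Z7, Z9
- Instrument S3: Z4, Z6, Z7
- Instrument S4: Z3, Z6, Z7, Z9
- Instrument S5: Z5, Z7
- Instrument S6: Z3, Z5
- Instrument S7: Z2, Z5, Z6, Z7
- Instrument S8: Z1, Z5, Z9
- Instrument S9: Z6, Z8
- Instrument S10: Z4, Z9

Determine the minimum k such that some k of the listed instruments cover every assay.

S1 and S2 and S8 and S10 together: S1 ∪ S2 ∪ S8 ∪ S10 = {Z1, Z2, Z3, Z4, Z5, Z6, Z7, Z8, Z9} — every assay is covered.
No 3 of the 10 instruments cover everything (all 120 combinations miss at least one assay), so 4 is optimal.

4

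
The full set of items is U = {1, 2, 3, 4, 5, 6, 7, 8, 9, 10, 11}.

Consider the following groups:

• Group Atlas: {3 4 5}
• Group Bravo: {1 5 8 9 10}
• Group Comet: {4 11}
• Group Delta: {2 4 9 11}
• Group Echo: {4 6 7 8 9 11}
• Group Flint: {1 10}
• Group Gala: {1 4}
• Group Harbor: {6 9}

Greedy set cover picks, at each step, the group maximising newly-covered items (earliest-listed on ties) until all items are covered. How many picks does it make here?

4

Greedy: pick Echo (covers 6 new) → pick Bravo (covers 3 new) → pick Atlas (covers 1 new) → pick Delta (covers 1 new). Total picks: 4.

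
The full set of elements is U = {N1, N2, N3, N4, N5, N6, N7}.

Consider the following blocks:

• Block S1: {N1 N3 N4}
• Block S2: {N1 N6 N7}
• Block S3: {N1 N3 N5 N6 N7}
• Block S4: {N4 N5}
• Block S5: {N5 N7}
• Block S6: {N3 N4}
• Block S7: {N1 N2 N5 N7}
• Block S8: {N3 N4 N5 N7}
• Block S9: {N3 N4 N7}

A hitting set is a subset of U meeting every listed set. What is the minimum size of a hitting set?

2

Take H = {N4, N7}. Each listed block contains at least one of these, so H is a hitting set of size 2.
The blocks S1, S5 are pairwise disjoint, so any hitting set needs a separate element for each — at least 2. Hence 2 is optimal.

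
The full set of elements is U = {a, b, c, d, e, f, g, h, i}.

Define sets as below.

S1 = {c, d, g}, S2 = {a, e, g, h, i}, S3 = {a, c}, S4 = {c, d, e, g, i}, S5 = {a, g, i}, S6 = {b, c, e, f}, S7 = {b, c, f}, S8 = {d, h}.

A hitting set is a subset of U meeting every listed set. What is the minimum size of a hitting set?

3

The 3 elements {a, b, d} hit every set.
The sets S5, S6, S8 are pairwise disjoint, so any hitting set needs a separate element for each — at least 3. Hence 3 is optimal.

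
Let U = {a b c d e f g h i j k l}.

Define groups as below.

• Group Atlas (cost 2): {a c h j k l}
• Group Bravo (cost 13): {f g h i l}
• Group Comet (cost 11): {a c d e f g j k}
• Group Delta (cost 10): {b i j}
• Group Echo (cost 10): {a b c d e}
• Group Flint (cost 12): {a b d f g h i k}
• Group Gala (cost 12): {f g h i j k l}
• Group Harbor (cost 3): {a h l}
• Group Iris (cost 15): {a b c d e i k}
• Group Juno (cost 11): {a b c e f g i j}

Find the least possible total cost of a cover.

22

Echo, Gala together cover every item (Echo ∪ Gala = {a, b, c, d, e, f, g, h, i, j, k, l}); total cost 10 + 12 = 22.
The greedy pick Atlas, Juno, Echo costs 23; no covering selection beats 22.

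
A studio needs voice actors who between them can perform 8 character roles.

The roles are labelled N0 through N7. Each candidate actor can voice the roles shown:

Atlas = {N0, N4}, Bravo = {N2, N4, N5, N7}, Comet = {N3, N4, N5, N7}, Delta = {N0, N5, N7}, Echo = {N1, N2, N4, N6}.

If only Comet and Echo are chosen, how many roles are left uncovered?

1

Union of Comet, Echo = {N1, N2, N3, N4, N5, N6, N7}.
Not covered: N0 — 1 role.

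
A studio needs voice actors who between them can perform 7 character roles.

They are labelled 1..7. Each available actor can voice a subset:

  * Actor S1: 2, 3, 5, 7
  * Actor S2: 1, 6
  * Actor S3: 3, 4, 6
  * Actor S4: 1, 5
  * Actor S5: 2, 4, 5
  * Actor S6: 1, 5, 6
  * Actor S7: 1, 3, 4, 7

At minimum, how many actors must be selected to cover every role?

3

S3 and S5 and S7 together: S3 ∪ S5 ∪ S7 = {1, 2, 3, 4, 5, 6, 7} — every role is covered.
No 2 of the 7 actors cover everything (all 21 combinations miss at least one role), so 3 is optimal.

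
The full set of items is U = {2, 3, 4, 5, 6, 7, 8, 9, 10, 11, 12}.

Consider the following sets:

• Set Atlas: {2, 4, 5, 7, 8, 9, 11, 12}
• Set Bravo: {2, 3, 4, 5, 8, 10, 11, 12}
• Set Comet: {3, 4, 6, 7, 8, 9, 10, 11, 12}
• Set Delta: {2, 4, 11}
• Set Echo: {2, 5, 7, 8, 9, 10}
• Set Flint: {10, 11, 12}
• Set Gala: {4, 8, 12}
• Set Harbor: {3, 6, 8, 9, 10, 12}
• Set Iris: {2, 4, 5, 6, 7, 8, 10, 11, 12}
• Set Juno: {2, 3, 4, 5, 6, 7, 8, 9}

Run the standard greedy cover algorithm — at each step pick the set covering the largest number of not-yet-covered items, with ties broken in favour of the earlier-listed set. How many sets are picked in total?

Greedy: pick Comet (covers 9 new) → pick Atlas (covers 2 new). Total picks: 2.

2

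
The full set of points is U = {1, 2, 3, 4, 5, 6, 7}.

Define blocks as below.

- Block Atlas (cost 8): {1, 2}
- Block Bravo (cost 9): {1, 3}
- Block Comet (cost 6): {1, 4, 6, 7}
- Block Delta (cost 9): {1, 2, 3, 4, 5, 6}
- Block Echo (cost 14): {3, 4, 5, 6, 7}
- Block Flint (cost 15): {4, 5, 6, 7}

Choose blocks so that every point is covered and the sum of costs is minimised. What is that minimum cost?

Comet, Delta together cover every point (Comet ∪ Delta = {1, 2, 3, 4, 5, 6, 7}); total cost 6 + 9 = 15.
No covering selection has total cost below 15.

15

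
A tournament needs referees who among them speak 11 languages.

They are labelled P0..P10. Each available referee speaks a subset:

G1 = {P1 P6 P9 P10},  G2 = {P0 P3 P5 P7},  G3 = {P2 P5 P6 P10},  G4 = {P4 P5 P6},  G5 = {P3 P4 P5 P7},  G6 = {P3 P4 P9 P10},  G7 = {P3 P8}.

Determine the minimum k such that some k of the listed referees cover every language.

5

G1 and G2 and G3 and G5 and G7 together: G1 ∪ G2 ∪ G3 ∪ G5 ∪ G7 = {P0, P1, P2, P3, P4, P5, P6, P7, P8, P9, P10} — every language is covered.
No 4 of the 7 referees cover everything (all 35 combinations miss at least one language), so 5 is optimal.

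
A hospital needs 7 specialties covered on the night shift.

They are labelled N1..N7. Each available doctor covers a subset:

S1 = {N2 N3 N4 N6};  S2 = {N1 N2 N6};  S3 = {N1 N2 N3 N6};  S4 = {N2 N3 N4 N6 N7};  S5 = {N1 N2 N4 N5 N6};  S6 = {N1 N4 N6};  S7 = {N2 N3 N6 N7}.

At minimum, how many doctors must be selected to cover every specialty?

Take {S4, S5}. Their union is {N1, N2, N3, N4, N5, N6, N7}, which is all 7 specialties.
No single doctor has all 7 specialties (the largest, S4, has 5), so 2 is optimal.

2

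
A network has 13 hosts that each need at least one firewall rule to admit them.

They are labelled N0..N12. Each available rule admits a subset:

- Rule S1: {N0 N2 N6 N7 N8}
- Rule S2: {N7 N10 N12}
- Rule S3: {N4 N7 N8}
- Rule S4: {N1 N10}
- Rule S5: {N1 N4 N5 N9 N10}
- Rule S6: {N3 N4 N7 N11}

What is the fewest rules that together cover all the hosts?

Take {S1, S2, S5, S6}. Their union is {N0, N1, N2, N3, N4, N5, N6, N7, N8, N9, N10, N11, N12}, which is all 13 hosts.
Only S6 contains N3, so S6 is forced; the remaining 9 hosts need at least 3 more rules (each remaining rule adds at most 4) — so at least 4 rules are needed, and 4 is optimal.

4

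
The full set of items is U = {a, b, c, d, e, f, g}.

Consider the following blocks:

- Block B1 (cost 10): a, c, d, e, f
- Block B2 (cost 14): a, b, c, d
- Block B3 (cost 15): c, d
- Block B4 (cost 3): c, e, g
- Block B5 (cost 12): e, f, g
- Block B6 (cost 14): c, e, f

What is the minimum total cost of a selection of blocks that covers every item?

26

B2, B5 together cover every item (B2 ∪ B5 = {a, b, c, d, e, f, g}); total cost 14 + 12 = 26.
The greedy pick B4, B1, B2 costs 27; no covering selection beats 26.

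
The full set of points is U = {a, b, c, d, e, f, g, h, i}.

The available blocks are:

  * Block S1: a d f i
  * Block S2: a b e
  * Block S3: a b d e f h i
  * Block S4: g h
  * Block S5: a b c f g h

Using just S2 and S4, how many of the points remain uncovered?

4

Union of S2, S4 = {a, b, e, g, h}.
Not covered: c, d, f, i — 4 points.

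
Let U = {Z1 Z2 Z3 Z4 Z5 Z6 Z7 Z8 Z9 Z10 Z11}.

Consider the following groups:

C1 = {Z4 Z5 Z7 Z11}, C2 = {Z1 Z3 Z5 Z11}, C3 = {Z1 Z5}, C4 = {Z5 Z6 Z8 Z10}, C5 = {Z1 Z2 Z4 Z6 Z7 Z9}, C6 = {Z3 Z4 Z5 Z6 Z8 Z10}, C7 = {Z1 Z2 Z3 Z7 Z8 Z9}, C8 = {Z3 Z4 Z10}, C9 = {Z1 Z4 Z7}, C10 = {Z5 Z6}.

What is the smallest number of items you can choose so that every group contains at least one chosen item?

The 3 items {Z1, Z4, Z5} hit every group.
No choice of 2 items meets every group, so 3 is the minimum.

3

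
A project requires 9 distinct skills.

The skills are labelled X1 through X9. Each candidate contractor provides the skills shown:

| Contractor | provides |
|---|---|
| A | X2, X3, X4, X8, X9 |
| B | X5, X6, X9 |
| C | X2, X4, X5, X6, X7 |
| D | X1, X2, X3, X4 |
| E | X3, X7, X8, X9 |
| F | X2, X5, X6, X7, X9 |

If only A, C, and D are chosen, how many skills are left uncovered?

Union of A, C, D = {X1, X2, X3, X4, X5, X6, X7, X8, X9} — that's every skill, so 0 are uncovered.

0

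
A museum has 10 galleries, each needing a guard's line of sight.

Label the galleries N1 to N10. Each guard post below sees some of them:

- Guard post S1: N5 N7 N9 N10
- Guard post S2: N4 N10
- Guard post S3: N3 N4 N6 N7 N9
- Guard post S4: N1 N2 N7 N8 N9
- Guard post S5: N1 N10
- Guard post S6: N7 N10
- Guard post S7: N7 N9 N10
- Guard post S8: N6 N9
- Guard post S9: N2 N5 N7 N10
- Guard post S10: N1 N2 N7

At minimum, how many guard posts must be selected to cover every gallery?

3

Take {S3, S4, S9}. Their union is {N1, N2, N3, N4, N5, N6, N7, N8, N9, N10}, which is all 10 galleries.
Only S3 contains N3, so S3 is forced; the remaining 5 galleries need at least 2 more guard posts (each remaining guard post adds at most 3) — so at least 3 guard posts are needed, and 3 is optimal.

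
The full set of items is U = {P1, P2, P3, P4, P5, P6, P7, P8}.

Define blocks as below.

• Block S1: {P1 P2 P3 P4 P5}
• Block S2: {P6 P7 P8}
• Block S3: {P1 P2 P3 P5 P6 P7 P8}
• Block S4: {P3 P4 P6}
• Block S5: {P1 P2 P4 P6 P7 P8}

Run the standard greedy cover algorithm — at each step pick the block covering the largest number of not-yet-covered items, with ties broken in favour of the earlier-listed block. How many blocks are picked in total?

2

Greedy: pick S3 (covers 7 new) → pick S1 (covers 1 new). Total picks: 2.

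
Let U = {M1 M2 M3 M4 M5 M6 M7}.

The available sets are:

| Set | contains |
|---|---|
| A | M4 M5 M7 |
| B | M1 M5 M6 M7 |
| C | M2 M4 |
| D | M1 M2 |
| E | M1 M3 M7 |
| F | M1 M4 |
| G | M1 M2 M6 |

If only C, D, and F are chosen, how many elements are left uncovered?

Union of C, D, F = {M1, M2, M4}.
Not covered: M3, M5, M6, M7 — 4 elements.

4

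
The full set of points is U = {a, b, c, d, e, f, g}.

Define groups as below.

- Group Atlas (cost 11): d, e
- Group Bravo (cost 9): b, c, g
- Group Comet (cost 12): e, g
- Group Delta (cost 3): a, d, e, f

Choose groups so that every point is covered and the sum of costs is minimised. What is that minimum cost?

Bravo, Delta together cover every point (Bravo ∪ Delta = {a, b, c, d, e, f, g}); total cost 9 + 3 = 12.
No covering selection has total cost below 12.

12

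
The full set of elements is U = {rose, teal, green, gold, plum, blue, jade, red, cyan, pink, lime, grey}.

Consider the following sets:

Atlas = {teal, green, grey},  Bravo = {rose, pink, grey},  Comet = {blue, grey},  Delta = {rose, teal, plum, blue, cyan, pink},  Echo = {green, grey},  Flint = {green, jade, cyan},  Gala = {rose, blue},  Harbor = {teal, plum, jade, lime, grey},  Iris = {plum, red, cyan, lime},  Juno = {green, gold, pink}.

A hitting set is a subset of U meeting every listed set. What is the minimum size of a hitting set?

4

Take H = {rose, green, red, grey}. Each listed set contains at least one of these, so H is a hitting set of size 4.
No choice of 3 elements meets every set, so 4 is the minimum.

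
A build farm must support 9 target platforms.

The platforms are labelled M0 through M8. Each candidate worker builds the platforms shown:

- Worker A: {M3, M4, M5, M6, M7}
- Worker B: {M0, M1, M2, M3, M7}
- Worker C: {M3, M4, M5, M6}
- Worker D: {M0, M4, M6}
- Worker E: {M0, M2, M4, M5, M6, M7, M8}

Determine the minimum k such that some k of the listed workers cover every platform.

2

B and E together: B ∪ E = {M0, M1, M2, M3, M4, M5, M6, M7, M8} — every platform is covered.
No single worker has all 9 platforms (the largest, E, has 7), so 2 is optimal.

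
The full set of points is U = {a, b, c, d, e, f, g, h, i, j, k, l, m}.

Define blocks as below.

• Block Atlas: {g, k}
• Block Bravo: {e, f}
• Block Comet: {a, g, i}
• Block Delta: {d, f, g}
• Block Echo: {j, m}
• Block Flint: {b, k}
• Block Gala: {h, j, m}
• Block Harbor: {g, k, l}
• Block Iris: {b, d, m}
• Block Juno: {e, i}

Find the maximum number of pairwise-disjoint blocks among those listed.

Delta, Flint, Gala, Juno are pairwise disjoint (Delta={d,f,g}; Flint={b,k}; Gala={h,j,m}; Juno={e,i}).
Every remaining block overlaps one of these, and no 5 of the listed blocks are pairwise disjoint, so 4 is the maximum.

4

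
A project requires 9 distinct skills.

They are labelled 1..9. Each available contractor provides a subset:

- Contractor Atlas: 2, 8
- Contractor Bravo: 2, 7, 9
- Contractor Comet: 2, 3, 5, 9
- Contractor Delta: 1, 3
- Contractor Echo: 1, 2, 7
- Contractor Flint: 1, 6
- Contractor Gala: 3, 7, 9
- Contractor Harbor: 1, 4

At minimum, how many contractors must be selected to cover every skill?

5

Take {Atlas, Comet, Echo, Flint, Harbor}. Their union is {1, 2, 3, 4, 5, 6, 7, 8, 9}, which is all 9 skills.
No 4 of the 8 contractors cover everything (all 70 combinations miss at least one skill), so 5 is optimal.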